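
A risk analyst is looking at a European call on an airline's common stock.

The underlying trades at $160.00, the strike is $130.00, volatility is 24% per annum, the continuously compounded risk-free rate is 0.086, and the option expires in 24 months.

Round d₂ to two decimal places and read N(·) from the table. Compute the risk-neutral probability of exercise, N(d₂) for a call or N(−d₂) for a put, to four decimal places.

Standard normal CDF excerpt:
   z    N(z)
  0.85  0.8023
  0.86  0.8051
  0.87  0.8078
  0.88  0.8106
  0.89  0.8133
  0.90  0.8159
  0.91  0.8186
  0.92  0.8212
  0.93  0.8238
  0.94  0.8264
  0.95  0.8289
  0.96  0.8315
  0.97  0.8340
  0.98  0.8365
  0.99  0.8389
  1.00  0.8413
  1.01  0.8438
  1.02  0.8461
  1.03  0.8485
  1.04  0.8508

σ√T = 0.24·√2 = 0.3394
d₁ = [ln(160/130) + (0.086 + 0.24²/2)·2] / 0.3394 = [0.2076 + 0.2296] / 0.3394 = 1.2882 which rounds to 1.29
d₂ = d₁ − σ√T = 1.2882 − 0.3394 = 0.9488 which rounds to 0.95
Risk-neutral Pr[S_T > K] = N(d₂) = N(0.95) = 0.8289

0.8289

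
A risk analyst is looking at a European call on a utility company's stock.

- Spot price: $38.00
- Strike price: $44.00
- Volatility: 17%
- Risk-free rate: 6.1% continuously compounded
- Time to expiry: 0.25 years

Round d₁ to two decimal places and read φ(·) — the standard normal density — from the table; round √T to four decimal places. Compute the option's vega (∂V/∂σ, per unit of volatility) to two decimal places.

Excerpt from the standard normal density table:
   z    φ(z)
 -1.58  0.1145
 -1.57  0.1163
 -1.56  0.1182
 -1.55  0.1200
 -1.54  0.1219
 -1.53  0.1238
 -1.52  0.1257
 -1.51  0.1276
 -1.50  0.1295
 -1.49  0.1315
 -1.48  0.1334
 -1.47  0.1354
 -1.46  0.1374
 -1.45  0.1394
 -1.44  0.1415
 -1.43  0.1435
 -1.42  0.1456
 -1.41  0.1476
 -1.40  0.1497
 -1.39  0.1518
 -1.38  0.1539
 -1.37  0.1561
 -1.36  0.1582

σ√T = 0.17 × 0.5000 = 0.0850
ln(S/K) + (r + σ²/2)T = ln(38/44) + (0.061 + 0.17²/2)·0.25 = -0.1466 + 0.0189 = -0.1277
d₁ = -0.1277 / 0.0850 = -1.5028 → -1.50
√T = √0.25 = 0.5000
φ(d₁) = φ(-1.50) = 0.1295
vega = S·φ(d₁)·√T = 38·0.1295·0.5000 = 2.4605

2.46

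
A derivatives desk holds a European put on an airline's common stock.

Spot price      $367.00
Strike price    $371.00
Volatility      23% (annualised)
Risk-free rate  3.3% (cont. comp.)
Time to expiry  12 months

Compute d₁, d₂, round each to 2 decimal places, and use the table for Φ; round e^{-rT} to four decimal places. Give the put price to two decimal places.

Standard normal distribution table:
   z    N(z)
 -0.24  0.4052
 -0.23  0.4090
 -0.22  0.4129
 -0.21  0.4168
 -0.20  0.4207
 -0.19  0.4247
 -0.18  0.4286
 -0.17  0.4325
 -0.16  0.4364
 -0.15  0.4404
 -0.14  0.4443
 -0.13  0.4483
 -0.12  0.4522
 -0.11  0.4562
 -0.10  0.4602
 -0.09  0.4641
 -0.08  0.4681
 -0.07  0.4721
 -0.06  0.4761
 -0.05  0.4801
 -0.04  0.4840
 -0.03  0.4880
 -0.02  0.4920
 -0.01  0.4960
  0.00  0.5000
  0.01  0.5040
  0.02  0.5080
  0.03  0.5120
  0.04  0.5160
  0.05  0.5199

$29.38

σ√T = 0.23·√1 = 0.2300
d₁ = [ln(367/371) + (0.033 + 0.23²/2)·1] / 0.2300 = [-0.0108 + 0.0595] / 0.2300 = 0.2113 ≈ 0.21
d₂ = d₁ − σ√T = 0.2113 − 0.2300 = -0.0187 ≈ -0.02
e^(−rT) = e^(−0.033·1) = 0.9675
N(−d₂) = N(0.02) = 0.5080;  N(−d₁) = N(-0.21) = 0.4168
P = 371·0.9675·0.5080 − 367·0.4168 = 182.3428 − 152.9656 = 29.3772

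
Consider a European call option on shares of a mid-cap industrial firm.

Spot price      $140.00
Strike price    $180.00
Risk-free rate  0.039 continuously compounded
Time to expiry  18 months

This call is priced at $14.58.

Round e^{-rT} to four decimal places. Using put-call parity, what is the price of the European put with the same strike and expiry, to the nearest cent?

$44.36

e^(−rT) = e^(−0.039·1.5) = 0.9432
Put-call parity: C − P = S − K·e^(−rT) = 140 − 180·0.9432 = 140 − 169.7760 = -29.7760
P = C − (C − P) = 14.58 − (-29.7760) = 44.3560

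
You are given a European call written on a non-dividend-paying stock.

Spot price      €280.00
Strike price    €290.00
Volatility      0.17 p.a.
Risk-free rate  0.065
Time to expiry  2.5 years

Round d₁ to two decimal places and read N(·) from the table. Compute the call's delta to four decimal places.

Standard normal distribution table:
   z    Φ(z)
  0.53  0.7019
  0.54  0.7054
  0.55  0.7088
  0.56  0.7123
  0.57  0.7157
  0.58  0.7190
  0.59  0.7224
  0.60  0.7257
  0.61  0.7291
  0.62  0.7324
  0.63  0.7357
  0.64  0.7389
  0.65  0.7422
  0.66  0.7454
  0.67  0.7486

0.7291

T = 2.5;  σ√T = 0.2688
d₁ = [ln(280/290) + (0.065 + 0.17²/2)·2.5] / 0.2688 = [-0.0351 + 0.1986] / 0.2688 = 0.6084 ⇒ 0.61
N(d₁) = N(0.61) = 0.7291
Δ_call = N(d₁) = 0.7291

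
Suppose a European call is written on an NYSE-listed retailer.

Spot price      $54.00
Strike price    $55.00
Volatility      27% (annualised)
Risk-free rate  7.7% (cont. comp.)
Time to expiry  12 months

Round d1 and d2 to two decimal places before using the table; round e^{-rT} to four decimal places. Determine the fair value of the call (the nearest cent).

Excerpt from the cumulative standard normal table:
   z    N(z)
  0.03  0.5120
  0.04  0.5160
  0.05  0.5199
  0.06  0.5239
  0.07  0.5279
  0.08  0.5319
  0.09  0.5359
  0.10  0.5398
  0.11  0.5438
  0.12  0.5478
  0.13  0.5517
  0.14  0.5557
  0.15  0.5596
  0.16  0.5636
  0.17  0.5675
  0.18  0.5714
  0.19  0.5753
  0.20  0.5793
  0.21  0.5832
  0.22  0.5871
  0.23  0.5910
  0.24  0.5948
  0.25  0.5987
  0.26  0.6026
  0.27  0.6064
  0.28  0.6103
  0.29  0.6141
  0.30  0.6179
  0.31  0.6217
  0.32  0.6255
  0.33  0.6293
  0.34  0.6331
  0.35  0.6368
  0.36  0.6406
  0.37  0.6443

σ√T = 0.27 × 1.0000 = 0.2700
d₁ = [ln(54/55) + (0.077 + 0.27²/2)·1] / 0.2700 = [-0.0183 + 0.1134] / 0.2700 = 0.3522 ≈ 0.35
d₂ = d₁ − σ√T = 0.3522 − 0.2700 = 0.0822 ≈ 0.08
exp(−rT) = exp(−0.077·1) = 0.9259
N(d₁) = N(0.35) = 0.6368;  N(d₂) = N(0.08) = 0.5319
C = 54·0.6368 − 55·0.9259·0.5319 = 34.3872 − 27.0867 = 7.3005

$7.30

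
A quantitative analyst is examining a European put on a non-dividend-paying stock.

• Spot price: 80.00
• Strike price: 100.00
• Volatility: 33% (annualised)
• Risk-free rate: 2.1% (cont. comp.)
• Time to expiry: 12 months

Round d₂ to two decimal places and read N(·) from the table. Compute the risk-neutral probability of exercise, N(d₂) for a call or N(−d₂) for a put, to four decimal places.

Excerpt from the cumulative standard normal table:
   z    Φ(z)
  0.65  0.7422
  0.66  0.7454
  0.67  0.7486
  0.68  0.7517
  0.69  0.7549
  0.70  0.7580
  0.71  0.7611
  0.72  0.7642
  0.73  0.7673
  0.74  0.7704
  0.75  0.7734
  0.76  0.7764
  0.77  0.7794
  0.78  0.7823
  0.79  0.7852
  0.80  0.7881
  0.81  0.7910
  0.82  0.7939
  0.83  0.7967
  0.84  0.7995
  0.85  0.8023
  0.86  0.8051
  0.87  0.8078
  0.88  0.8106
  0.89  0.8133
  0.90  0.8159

T = 1;  σ√T = 0.3300
ln(S/K) + (r + σ²/2)T = ln(80/100) + (0.021 + 0.33²/2)·1 = -0.2231 + 0.0755 = -0.1477
d₁ = -0.1477 / 0.3300 = -0.4476 ≈ -0.45
d₂ = d₁ − σ√T = -0.4476 − 0.3300 = -0.7776 ≈ -0.78
Risk-neutral Pr[S_T < K] = N(−d₂) = N(0.78) = 0.7823

0.7823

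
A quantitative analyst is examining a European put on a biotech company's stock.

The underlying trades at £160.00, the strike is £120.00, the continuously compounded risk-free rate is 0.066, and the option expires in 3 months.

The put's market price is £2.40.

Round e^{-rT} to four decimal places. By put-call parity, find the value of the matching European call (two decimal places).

£44.37

e^(−rT) = e^(−0.066·0.25) = 0.9836
Put-call parity: C − P = S − K·e^(−rT) = 160 − 120·0.9836 = 160 − 118.0320 = 41.9680
C = P + (C − P) = 2.40 + (41.9680) = 44.3680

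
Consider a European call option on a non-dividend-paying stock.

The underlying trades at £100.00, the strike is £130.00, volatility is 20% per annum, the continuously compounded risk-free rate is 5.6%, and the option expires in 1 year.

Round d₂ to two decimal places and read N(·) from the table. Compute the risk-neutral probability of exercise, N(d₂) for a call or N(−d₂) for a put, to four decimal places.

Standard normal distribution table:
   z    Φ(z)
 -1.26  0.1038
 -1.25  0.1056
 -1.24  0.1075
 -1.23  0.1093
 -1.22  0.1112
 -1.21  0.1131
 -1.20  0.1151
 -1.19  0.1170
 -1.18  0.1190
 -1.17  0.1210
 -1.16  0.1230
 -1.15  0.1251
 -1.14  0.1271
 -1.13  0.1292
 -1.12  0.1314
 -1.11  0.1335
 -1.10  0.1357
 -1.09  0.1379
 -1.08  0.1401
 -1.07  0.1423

0.1292

T = 1;  σ√T = 0.2000
d₁ = [ln(100/130) + (0.056 + 0.2²/2)·1] / 0.2000 = [-0.2624 + 0.0760] / 0.2000 = -0.9318 which rounds to -0.93
d₂ = d₁ − σ√T = -0.9318 − 0.2000 = -1.1318 which rounds to -1.13
Pr(exercise) under Q = N(d₂) = 0.1292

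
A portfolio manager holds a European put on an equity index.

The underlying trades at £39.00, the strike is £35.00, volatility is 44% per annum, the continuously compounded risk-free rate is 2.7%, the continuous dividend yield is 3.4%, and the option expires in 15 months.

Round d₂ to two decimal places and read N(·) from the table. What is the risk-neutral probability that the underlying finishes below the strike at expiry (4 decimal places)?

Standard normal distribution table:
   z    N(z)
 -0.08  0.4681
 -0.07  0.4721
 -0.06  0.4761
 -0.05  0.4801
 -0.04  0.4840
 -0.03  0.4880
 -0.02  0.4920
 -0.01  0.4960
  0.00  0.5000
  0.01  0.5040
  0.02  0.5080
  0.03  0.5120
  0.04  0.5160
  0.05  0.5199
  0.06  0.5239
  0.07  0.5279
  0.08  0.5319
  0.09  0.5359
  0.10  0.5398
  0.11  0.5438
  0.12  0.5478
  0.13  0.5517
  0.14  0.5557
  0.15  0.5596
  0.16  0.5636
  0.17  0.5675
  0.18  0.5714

σ√T = 0.44·√1.25 = 0.4919
ln(S/K) + (r − q + σ²/2)T = ln(39/35) + (0.027 − 0.034 + 0.44²/2)·1.25 = 0.1082 + 0.1122 = 0.2205
d₁ = 0.2205 / 0.4919 = 0.4482 ⇒ 0.45
d₂ = d₁ − σ√T = 0.4482 − 0.4919 = -0.0438 ⇒ -0.04
Risk-neutral Pr[S_T < K] = N(−d₂) = N(0.04) = 0.5160

0.5160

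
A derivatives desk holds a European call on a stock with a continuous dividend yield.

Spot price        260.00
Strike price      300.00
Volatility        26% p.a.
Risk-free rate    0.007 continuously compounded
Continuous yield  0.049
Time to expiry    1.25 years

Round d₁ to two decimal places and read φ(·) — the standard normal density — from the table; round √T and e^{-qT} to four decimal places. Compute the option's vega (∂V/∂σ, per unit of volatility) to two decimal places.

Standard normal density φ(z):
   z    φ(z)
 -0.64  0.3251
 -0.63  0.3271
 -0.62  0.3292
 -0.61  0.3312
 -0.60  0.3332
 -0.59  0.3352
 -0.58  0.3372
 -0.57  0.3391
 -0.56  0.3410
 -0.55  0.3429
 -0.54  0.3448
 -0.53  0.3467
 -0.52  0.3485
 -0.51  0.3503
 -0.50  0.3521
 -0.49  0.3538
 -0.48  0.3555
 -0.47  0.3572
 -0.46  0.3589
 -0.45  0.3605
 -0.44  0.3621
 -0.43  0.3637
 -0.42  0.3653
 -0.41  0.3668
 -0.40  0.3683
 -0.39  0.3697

σ√T = 0.26·√1.25 = 0.2907
d₁ = [ln(260/300) + (0.007 − 0.049 + ½·0.26²)·1.25] / (σ√T) = (-0.1431 − 0.0102) / 0.2907 = -0.5275 ⇒ -0.53
√T = √1.25 = 1.1180
φ(d₁) = φ(-0.53) = 0.3467
e^(−qT) = e^(−0.049·1.25) = 0.9406
vega = S·e^(−qT)·φ(d₁)·√T = 260·0.9406·0.3467·1.1180 = 94.7925

94.79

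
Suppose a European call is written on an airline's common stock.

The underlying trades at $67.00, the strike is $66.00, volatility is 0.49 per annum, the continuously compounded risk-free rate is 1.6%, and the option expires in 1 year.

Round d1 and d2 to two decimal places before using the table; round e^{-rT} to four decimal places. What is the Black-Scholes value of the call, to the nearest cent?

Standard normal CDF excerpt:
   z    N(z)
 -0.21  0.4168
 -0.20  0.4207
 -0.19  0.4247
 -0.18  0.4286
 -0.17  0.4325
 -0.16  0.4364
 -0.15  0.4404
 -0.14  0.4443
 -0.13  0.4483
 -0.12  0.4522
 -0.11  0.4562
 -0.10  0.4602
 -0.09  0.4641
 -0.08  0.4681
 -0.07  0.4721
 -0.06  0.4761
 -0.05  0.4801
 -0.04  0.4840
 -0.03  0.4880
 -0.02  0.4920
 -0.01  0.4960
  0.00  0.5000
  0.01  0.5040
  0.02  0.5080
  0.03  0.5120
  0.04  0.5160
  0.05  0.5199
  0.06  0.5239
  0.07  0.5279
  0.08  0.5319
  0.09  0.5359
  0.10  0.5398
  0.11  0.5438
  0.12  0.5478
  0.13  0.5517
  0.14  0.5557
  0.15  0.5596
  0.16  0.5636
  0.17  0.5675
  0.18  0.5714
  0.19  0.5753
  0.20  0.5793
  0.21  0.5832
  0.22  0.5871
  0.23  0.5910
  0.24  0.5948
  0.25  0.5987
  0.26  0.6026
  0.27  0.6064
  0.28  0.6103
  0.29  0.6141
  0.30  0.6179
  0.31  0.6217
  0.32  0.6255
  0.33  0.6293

T = 1;  σ√T = 0.4900
d₁ = [ln(67/66) + (0.016 + ½·0.49²)·1] / (σ√T) = (0.0150 + 0.1361) / 0.4900 = 0.3083 → 0.31
d₂ = 0.3083 − 0.4900 = -0.1817 → -0.18
exp(−rT) = exp(−0.016·1) = 0.9841
N(d₁) = N(0.31) = 0.6217;  N(d₂) = N(-0.18) = 0.4286
C = 67·0.6217 − 66·0.9841·0.4286 = 41.6539 − 27.8378 = 13.8161

$13.82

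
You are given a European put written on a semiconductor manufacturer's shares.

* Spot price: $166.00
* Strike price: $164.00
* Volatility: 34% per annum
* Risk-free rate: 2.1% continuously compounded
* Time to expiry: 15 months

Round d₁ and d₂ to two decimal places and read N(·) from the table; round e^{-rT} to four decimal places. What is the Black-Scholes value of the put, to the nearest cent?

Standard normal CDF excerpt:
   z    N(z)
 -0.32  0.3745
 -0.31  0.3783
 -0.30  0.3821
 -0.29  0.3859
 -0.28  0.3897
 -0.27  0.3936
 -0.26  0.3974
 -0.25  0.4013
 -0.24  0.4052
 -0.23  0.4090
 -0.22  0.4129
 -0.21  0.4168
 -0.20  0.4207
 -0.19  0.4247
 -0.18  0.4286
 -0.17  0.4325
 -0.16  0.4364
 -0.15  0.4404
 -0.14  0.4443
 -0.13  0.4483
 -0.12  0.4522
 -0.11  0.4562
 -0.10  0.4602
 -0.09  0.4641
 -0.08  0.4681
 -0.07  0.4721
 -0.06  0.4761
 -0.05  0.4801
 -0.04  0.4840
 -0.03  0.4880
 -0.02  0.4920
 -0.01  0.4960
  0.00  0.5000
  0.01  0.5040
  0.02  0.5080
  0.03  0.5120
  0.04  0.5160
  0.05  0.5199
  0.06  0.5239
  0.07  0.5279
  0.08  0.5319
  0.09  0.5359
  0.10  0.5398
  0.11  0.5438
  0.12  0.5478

$21.55

σ√T = 0.34·√1.25 = 0.3801
d₁ = [ln(166/164) + (0.021 + ½·0.34²)·1.25] / (σ√T) = (0.0121 + 0.0985) / 0.3801 = 0.2910 ≈ 0.29
d₂ = 0.2910 − 0.3801 = -0.0891 ≈ -0.09
e^(−rT) = e^(−0.021·1.25) = 0.9741
N(−d₂) = N(0.09) = 0.5359;  N(−d₁) = N(-0.29) = 0.3859
P = 164·0.9741·0.5359 − 166·0.3859 = 85.6113 − 64.0594 = 21.5519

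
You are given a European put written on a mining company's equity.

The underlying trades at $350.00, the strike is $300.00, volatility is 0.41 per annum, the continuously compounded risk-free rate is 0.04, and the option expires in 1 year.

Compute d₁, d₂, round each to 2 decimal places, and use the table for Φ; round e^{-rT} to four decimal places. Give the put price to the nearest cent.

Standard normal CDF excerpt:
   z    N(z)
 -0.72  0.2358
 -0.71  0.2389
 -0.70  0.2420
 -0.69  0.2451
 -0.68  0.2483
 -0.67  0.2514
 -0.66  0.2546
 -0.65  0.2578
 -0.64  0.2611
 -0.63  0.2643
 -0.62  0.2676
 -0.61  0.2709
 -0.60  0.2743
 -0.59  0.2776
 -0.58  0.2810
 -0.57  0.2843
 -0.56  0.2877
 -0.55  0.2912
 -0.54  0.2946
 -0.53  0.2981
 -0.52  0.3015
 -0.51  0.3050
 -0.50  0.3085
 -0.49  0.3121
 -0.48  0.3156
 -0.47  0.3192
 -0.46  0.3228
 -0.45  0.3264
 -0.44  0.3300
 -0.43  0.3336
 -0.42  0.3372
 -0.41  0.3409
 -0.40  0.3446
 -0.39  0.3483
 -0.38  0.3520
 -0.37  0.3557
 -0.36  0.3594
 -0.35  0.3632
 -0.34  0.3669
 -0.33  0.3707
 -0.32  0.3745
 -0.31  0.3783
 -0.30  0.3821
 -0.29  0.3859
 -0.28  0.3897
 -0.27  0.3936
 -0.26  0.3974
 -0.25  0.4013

σ√T = 0.41·√1 = 0.4100
d₁ = [ln(350/300) + (0.04 + ½·0.41²)·1] / (σ√T) = (0.1542 + 0.1240) / 0.4100 = 0.6785 ≈ 0.68
d₂ = 0.6785 − 0.4100 = 0.2685 ≈ 0.27
e^(−rT) = e^(−0.04·1) = 0.9608
N(−d₂) = N(-0.27) = 0.3936;  N(−d₁) = N(-0.68) = 0.2483
P = 300·0.9608·0.3936 − 350·0.2483 = 113.4513 − 86.9050 = 26.5463

$26.55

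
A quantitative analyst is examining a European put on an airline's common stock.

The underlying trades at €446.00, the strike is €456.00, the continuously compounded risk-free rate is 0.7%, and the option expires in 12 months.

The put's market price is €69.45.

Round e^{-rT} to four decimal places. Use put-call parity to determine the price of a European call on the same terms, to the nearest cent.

€62.64

exp(−rT) = exp(−0.007·1) = 0.9930
Put-call parity: C − P = S − K·e^(−rT) = 446 − 456·0.9930 = 446 − 452.8080 = -6.8080
C = P + (C − P) = 69.45 + (-6.8080) = 62.6420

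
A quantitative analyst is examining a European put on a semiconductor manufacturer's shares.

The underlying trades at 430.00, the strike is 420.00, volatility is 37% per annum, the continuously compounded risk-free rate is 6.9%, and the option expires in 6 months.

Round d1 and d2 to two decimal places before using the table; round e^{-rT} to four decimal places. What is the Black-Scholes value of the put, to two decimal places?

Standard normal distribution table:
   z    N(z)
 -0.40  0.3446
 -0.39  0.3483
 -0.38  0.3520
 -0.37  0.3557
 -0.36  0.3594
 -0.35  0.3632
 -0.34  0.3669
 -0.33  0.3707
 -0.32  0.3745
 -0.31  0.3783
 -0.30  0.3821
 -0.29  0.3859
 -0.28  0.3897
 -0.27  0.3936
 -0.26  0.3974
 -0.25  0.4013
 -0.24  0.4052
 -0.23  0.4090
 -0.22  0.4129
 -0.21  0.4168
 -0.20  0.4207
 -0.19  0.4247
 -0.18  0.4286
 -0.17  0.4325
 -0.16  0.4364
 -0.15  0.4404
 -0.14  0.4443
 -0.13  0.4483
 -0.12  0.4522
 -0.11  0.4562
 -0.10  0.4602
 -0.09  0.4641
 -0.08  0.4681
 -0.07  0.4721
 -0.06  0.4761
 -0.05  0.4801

32.14

σ√T = 0.37 × 0.7071 = 0.2616
d₁ = [ln(430/420) + (0.069 + 0.37²/2)·0.5] / 0.2616 = [0.0235 + 0.0687] / 0.2616 = 0.3526 → 0.35
d₂ = d₁ − σ√T = 0.3526 − 0.2616 = 0.0910 → 0.09
exp(−rT) = exp(−0.069·0.5) = 0.9661
N(−d₂) = N(-0.09) = 0.4641;  N(−d₁) = N(-0.35) = 0.3632
P = 420·0.9661·0.4641 − 430·0.3632 = 188.3141 − 156.1760 = 32.1381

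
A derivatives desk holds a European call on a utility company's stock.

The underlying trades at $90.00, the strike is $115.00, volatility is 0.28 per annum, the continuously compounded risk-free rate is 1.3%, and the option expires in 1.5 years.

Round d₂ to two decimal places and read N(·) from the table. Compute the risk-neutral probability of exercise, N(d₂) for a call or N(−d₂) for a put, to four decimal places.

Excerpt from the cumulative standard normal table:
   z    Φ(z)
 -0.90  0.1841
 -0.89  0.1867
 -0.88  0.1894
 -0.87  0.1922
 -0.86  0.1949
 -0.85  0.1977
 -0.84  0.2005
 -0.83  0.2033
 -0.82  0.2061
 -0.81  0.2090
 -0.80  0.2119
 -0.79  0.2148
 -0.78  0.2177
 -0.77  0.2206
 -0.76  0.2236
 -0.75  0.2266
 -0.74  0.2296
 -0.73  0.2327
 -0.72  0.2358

σ√T = 0.28·√1.5 = 0.3429
d₁ = [ln(90/115) + (0.013 + 0.28²/2)·1.5] / 0.3429 = [-0.2451 + 0.0783] / 0.3429 = -0.4865 → -0.49
d₂ = d₁ − σ√T = -0.4865 − 0.3429 = -0.8294 → -0.83
Pr(exercise) under Q = N(d₂) = 0.2033

0.2033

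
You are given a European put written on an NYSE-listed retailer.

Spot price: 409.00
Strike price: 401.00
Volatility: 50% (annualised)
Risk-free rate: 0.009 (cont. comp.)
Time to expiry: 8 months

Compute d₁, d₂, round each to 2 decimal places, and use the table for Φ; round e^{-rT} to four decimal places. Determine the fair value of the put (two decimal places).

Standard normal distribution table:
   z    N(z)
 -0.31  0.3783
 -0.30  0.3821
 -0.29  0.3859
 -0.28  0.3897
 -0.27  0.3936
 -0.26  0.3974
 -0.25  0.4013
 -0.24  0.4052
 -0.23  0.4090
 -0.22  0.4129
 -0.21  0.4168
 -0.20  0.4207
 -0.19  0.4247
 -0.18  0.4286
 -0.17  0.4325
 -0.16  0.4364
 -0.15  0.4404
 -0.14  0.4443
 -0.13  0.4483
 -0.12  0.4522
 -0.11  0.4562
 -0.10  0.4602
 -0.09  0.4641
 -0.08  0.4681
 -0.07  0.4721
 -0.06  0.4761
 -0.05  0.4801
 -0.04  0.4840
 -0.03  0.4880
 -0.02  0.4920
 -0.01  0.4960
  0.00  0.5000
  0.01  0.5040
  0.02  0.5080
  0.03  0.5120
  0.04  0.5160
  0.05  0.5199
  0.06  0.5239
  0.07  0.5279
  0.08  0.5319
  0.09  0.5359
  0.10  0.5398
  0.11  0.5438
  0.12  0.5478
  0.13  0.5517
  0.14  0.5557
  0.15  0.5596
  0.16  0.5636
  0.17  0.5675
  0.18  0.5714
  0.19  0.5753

T = 0.6667;  σ√T = 0.4082
d₁ = [ln(409/401) + (0.009 + 0.5²/2)·0.6667] / 0.4082 = [0.0198 + 0.0893] / 0.4082 = 0.2672 which rounds to 0.27
d₂ = d₁ − σ√T = 0.2672 − 0.4082 = -0.1410 which rounds to -0.14
exp(−rT) = exp(−0.009·0.6667) = 0.9940
N(−d₂) = N(0.14) = 0.5557;  N(−d₁) = N(-0.27) = 0.3936
P = 401·0.9940·0.5557 − 409·0.3936 = 221.4987 − 160.9824 = 60.5163

60.52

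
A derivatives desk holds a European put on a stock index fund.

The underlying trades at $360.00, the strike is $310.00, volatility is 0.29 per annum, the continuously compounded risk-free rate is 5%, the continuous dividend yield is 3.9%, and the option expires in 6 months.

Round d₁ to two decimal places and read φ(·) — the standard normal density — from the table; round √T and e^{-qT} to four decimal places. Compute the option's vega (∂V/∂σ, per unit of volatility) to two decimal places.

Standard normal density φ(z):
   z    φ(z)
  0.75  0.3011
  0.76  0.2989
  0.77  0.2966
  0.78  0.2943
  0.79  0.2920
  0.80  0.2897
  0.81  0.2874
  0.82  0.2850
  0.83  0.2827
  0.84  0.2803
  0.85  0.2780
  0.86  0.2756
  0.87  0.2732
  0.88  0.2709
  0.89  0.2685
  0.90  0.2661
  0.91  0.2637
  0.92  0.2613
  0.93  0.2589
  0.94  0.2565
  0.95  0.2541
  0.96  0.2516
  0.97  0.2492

68.80

T = 0.5;  σ√T = 0.2051
d₁ = [ln(360/310) + (0.05 − 0.039 + 0.29²/2)·0.5] / 0.2051 = [0.1495 + 0.0265] / 0.2051 = 0.8586 ≈ 0.86
√T = √0.5 = 0.7071
φ(d₁) = φ(0.86) = 0.2756
exp(−qT) = exp(−0.039·0.5) = 0.9807
vega = S·exp(−qT)·φ(d₁)·√T = 360·0.9807·0.2756·0.7071 = 68.8016
(Call and put vega coincide under Black-Scholes.)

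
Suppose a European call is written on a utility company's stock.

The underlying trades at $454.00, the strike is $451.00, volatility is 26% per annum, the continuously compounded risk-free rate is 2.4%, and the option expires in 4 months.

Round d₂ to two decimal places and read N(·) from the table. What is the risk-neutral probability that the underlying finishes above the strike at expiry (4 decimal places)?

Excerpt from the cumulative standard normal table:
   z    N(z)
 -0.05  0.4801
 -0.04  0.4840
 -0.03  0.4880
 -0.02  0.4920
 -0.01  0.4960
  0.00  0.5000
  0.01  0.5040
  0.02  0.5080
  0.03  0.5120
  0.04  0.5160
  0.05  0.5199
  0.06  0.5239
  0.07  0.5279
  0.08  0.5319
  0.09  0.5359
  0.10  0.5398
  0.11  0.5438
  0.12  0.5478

σ√T = 0.26·√0.3333 = 0.1501
d₁ = [ln(454/451) + (0.024 + 0.26²/2)·0.3333] / 0.1501 = [0.0066 + 0.0193] / 0.1501 = 0.1725 ≈ 0.17
d₂ = d₁ − σ√T = 0.1725 − 0.1501 = 0.0224 ≈ 0.02
Pr(exercise) under Q = N(d₂) = 0.5080

0.5080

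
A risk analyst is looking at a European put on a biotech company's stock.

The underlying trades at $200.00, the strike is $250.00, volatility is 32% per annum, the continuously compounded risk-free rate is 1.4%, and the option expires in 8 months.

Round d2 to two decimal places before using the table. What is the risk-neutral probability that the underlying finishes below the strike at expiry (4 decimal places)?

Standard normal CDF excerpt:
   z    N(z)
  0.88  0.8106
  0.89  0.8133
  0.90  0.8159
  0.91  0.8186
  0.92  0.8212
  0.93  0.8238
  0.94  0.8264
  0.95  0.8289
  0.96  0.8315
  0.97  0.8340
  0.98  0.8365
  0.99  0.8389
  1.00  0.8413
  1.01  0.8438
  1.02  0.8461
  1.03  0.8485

0.8289

σ√T = 0.32·√0.6667 = 0.2613
d₁ = [ln(200/250) + (0.014 + ½·0.32²)·0.6667] / (σ√T) = (-0.2231 + 0.0435) / 0.2613 = -0.6877 ⇒ -0.69
d₂ = -0.6877 − 0.2613 = -0.9490 ⇒ -0.95
Pr(exercise) under Q = N(−d₂) = N(0.95) = 0.8289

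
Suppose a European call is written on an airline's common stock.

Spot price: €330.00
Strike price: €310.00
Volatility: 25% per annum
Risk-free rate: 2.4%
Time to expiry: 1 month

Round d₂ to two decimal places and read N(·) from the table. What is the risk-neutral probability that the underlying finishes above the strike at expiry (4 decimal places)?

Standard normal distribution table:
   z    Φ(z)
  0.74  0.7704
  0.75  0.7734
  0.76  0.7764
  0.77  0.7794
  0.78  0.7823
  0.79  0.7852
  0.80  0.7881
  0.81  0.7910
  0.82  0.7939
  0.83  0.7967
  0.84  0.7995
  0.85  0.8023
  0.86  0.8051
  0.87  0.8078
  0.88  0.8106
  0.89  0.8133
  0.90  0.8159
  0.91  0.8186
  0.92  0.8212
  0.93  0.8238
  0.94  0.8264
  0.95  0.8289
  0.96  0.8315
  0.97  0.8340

σ√T = 0.25·√0.08333 = 0.0722
d₁ = [ln(330/310) + (0.024 + 0.25²/2)·0.08333] / 0.0722 = [0.0625 + 0.0046] / 0.0722 = 0.9301 ⇒ 0.93
d₂ = d₁ − σ√T = 0.9301 − 0.0722 = 0.8579 ⇒ 0.86
Pr(exercise) under Q = N(d₂) = 0.8051

0.8051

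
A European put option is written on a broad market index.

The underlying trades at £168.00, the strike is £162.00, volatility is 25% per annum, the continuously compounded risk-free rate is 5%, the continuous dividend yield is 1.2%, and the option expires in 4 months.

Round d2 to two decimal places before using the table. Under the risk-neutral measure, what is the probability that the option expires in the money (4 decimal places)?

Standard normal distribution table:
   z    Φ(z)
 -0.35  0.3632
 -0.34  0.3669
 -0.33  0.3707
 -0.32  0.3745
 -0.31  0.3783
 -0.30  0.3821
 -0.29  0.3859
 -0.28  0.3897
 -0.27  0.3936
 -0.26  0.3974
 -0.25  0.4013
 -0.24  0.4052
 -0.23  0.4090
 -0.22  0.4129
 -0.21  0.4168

σ√T = 0.25·√0.3333 = 0.1443
d₁ = [ln(168/162) + (0.05 − 0.012 + ½·0.25²)·0.3333] / (σ√T) = (0.0364 + 0.0231) / 0.1443 = 0.4119 ⇒ 0.41
d₂ = 0.4119 − 0.1443 = 0.2676 ⇒ 0.27
Risk-neutral Pr[S_T < K] = N(−d₂) = N(-0.27) = 0.3936

0.3936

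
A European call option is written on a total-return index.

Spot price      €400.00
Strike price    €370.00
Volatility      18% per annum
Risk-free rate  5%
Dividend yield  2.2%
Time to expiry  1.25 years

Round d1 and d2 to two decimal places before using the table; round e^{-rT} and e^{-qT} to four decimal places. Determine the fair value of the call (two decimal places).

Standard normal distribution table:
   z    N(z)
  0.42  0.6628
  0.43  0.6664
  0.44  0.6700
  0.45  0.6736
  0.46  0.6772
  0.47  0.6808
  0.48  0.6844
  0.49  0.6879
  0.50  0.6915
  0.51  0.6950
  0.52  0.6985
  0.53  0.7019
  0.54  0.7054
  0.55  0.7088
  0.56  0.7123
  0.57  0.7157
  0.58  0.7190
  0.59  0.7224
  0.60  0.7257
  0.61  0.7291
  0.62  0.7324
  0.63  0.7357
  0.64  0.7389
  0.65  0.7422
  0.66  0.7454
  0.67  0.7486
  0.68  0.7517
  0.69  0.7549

€54.70

T = 1.25;  σ√T = 0.2012
d₁ = [ln(400/370) + (0.05 − 0.022 + ½·0.18²)·1.25] / (σ√T) = (0.0780 + 0.0553) / 0.2012 = 0.6619 which rounds to 0.66
d₂ = 0.6619 − 0.2012 = 0.4607 which rounds to 0.46
exp(−qT) = exp(−0.022·1.25) = 0.9729;  exp(−rT) = exp(−0.05·1.25) = 0.9394
C = 400·0.9729·N(0.66) − 370·0.9394·N(0.46) = 400·0.9729·0.7454 − 370·0.9394·0.6772 = 290.0799 − 235.3798 = 54.7000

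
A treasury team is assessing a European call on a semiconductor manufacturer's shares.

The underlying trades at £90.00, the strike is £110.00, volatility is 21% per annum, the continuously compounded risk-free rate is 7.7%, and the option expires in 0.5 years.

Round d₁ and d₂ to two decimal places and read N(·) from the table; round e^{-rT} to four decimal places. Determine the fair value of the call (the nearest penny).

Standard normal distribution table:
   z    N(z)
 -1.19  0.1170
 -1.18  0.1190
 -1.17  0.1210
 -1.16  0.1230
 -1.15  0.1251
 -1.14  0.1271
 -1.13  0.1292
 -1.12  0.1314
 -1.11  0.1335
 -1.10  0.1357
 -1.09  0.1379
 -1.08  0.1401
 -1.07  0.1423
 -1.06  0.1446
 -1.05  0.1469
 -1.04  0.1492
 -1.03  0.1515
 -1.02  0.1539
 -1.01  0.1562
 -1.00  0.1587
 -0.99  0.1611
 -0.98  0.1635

σ√T = 0.21·√0.5 = 0.1485
d₁ = [ln(90/110) + (0.077 + ½·0.21²)·0.5] / (σ√T) = (-0.2007 + 0.0495) / 0.1485 = -1.0179 which rounds to -1.02
d₂ = -1.0179 − 0.1485 = -1.1664 which rounds to -1.17
exp(−rT) = exp(−0.077·0.5) = 0.9622
N(d₁) = N(-1.02) = 0.1539;  N(d₂) = N(-1.17) = 0.1210
C = 90·0.1539 − 110·0.9622·0.1210 = 13.8510 − 12.8069 = 1.0441

£1.04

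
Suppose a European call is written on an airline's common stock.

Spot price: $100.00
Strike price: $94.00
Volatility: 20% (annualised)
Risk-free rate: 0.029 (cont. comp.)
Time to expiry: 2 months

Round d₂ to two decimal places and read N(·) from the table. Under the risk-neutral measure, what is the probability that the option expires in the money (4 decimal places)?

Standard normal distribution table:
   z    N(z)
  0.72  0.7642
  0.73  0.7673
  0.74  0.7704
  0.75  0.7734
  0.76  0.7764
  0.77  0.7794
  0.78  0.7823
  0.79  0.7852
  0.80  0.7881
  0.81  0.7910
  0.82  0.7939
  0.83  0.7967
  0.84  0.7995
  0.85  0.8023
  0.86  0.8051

0.7823

σ√T = 0.2 × 0.4082 = 0.0816
d₁ = [ln(100/94) + (0.029 + 0.2²/2)·0.1667] / 0.0816 = [0.0619 + 0.0082] / 0.0816 = 0.8578 ⇒ 0.86
d₂ = d₁ − σ√T = 0.8578 − 0.0816 = 0.7762 ⇒ 0.78
Pr(exercise) under Q = N(d₂) = 0.7823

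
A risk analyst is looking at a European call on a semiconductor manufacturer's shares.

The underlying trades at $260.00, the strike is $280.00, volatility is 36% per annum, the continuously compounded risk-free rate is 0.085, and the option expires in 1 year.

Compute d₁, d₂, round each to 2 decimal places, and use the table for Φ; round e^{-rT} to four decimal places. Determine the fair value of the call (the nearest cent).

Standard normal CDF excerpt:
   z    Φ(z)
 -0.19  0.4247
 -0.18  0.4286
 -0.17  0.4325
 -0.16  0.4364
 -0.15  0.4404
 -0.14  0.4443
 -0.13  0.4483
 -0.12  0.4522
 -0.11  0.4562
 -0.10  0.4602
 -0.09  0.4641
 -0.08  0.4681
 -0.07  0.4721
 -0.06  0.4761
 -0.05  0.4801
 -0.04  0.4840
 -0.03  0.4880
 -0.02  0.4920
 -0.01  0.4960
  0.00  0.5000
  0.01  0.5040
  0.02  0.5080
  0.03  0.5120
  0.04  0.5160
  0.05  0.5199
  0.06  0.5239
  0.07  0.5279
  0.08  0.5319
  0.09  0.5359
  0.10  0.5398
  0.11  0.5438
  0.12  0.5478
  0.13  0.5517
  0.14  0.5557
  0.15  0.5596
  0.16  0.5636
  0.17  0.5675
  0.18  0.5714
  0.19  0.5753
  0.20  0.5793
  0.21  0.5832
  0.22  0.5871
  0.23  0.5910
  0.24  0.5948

T = 1;  σ√T = 0.3600
ln(S/K) + (r + σ²/2)T = ln(260/280) + (0.085 + 0.36²/2)·1 = -0.0741 + 0.1498 = 0.0757
d₁ = 0.0757 / 0.3600 = 0.2103 ⇒ 0.21
d₂ = d₁ − σ√T = 0.2103 − 0.3600 = -0.1497 ⇒ -0.15
exp(−rT) = exp(−0.085·1) = 0.9185
N(d₁) = N(0.21) = 0.5832;  N(d₂) = N(-0.15) = 0.4404
C = 260·0.5832 − 280·0.9185·0.4404 = 151.6320 − 113.2621 = 38.3699

$38.37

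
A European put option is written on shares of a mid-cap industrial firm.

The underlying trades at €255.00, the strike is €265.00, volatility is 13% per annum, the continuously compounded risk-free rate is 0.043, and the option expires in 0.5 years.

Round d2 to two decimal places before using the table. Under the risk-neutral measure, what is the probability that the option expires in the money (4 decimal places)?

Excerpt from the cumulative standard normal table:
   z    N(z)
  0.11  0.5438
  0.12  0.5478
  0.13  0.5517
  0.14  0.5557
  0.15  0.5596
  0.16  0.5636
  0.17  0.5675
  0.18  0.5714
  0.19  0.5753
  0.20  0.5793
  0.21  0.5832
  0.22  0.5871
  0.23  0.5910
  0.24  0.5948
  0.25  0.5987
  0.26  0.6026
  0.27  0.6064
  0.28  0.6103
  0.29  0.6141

σ√T = 0.13·√0.5 = 0.0919
d₁ = [ln(255/265) + (0.043 + 0.13²/2)·0.5] / 0.0919 = [-0.0385 + 0.0257] / 0.0919 = -0.1386 ≈ -0.14
d₂ = d₁ − σ√T = -0.1386 − 0.0919 = -0.2305 ≈ -0.23
Pr(exercise) under Q = N(−d₂) = N(0.23) = 0.5910

0.5910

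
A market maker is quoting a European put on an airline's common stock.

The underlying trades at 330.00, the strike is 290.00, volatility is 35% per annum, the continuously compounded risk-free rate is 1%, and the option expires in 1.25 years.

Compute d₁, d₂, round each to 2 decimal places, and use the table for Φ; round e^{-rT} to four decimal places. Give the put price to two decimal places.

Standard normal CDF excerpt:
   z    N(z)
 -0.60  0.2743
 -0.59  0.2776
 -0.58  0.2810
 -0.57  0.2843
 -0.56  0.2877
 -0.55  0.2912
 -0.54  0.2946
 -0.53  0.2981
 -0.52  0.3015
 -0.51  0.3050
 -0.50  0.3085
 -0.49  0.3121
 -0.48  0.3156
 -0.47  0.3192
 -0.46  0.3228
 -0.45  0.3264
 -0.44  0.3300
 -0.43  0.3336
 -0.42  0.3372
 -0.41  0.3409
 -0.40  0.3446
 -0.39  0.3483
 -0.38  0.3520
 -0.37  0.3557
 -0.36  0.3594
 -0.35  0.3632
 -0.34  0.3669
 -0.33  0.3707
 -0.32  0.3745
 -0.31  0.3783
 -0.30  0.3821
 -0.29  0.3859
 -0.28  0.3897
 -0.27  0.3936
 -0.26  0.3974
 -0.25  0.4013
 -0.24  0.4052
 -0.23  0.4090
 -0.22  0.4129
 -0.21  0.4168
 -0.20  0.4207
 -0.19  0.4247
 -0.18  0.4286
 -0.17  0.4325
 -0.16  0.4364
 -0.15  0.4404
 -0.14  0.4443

σ√T = 0.35 × 1.1180 = 0.3913
ln(S/K) + (r + σ²/2)T = ln(330/290) + (0.01 + 0.35²/2)·1.25 = 0.1292 + 0.0891 = 0.2183
d₁ = 0.2183 / 0.3913 = 0.5578 ⇒ 0.56
d₂ = d₁ − σ√T = 0.5578 − 0.3913 = 0.1665 ⇒ 0.17
exp(−rT) = exp(−0.01·1.25) = 0.9876
P = 290·0.9876·N(-0.17) − 330·N(-0.56) = 290·0.9876·0.4325 − 330·0.2877 = 123.8697 − 94.9410 = 28.9287

28.93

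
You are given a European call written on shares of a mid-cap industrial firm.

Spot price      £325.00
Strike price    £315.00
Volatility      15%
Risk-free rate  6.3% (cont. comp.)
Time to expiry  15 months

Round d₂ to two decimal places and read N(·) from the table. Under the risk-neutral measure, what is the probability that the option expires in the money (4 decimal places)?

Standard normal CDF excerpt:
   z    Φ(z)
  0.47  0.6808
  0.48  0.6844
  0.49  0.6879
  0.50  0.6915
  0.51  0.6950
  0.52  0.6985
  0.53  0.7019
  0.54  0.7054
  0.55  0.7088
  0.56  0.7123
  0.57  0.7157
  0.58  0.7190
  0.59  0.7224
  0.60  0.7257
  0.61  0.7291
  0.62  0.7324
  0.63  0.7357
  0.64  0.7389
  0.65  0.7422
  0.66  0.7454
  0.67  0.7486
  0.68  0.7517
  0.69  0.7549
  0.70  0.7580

σ√T = 0.15 × 1.1180 = 0.1677
d₁ = [ln(325/315) + (0.063 + 0.15²/2)·1.25] / 0.1677 = [0.0313 + 0.0928] / 0.1677 = 0.7398 which rounds to 0.74
d₂ = d₁ − σ√T = 0.7398 − 0.1677 = 0.5721 which rounds to 0.57
Risk-neutral Pr[S_T > K] = N(d₂) = N(0.57) = 0.7157

0.7157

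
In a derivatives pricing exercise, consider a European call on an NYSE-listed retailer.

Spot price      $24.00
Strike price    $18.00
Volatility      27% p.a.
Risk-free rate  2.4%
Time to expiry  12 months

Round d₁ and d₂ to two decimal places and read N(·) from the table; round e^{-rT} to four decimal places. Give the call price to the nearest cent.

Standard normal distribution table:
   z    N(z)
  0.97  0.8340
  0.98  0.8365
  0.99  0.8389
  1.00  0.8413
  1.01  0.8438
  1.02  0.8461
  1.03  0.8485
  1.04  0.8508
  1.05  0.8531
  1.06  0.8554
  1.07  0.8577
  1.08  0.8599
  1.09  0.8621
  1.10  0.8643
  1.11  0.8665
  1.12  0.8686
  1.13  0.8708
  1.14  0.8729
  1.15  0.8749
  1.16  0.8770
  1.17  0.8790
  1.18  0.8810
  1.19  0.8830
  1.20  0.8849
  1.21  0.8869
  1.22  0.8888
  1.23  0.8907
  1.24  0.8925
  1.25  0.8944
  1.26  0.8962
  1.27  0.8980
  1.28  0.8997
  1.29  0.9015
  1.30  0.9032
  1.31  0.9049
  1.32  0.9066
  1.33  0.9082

σ√T = 0.27 × 1.0000 = 0.2700
d₁ = [ln(24/18) + (0.024 + 0.27²/2)·1] / 0.2700 = [0.2877 + 0.0605] / 0.2700 = 1.2894 which rounds to 1.29
d₂ = d₁ − σ√T = 1.2894 − 0.2700 = 1.0194 which rounds to 1.02
e^(−rT) = e^(−0.024·1) = 0.9763
N(d₁) = N(1.29) = 0.9015;  N(d₂) = N(1.02) = 0.8461
C = 24·0.9015 − 18·0.9763·0.8461 = 21.6360 − 14.8689 = 6.7671

$6.77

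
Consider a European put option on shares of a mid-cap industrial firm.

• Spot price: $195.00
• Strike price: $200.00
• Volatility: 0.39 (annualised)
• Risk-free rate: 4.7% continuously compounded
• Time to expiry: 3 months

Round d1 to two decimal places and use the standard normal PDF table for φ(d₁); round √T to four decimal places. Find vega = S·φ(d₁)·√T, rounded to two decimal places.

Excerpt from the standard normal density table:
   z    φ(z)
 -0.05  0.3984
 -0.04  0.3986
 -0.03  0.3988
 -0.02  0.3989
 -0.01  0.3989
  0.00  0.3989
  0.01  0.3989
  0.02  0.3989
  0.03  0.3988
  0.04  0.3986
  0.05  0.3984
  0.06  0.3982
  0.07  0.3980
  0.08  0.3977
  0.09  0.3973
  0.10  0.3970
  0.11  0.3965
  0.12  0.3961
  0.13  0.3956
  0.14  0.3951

38.88

σ√T = 0.39 × 0.5000 = 0.1950
d₁ = [ln(195/200) + (0.047 + 0.39²/2)·0.25] / 0.1950 = [-0.0253 + 0.0308] / 0.1950 = 0.0279 which rounds to 0.03
√T = √0.25 = 0.5000
φ(d₁) = φ(0.03) = 0.3988
vega = S·φ(d₁)·√T = 195·0.3988·0.5000 = 38.8830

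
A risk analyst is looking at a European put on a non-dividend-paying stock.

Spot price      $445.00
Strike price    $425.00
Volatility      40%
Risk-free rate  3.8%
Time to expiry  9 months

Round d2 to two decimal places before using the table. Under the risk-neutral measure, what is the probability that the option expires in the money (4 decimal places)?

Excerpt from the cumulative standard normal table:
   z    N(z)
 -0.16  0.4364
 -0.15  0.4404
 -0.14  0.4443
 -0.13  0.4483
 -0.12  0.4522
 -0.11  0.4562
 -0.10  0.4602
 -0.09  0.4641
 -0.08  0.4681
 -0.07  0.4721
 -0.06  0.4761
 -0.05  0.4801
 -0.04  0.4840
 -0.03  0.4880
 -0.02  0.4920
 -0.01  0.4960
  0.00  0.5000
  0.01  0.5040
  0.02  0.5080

σ√T = 0.4·√0.75 = 0.3464
d₁ = [ln(445/425) + (0.038 + 0.4²/2)·0.75] / 0.3464 = [0.0460 + 0.0885] / 0.3464 = 0.3882 → 0.39
d₂ = d₁ − σ√T = 0.3882 − 0.3464 = 0.0418 → 0.04
Risk-neutral Pr[S_T < K] = N(−d₂) = N(-0.04) = 0.4840

0.4840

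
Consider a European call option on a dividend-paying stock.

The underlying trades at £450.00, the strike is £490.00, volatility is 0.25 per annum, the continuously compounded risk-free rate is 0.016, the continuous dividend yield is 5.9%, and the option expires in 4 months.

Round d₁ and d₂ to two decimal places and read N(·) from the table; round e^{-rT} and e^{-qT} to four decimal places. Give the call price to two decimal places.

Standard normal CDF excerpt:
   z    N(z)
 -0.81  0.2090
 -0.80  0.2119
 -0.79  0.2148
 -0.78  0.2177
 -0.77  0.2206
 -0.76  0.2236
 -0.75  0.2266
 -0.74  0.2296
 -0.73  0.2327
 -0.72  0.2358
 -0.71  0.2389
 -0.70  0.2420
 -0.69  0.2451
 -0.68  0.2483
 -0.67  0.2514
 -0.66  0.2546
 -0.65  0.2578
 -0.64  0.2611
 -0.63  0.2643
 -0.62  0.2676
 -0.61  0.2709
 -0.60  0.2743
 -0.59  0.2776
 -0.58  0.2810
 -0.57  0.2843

σ√T = 0.25 × 0.5774 = 0.1443
ln(S/K) + (r − q + σ²/2)T = ln(450/490) + (0.016 − 0.059 + 0.25²/2)·0.3333 = -0.0852 − 0.0039 = -0.0891
d₁ = -0.0891 / 0.1443 = -0.6171 which rounds to -0.62
d₂ = d₁ − σ√T = -0.6171 − 0.1443 = -0.7615 which rounds to -0.76
exp(−qT) = exp(−0.059·0.3333) = 0.9805;  exp(−rT) = exp(−0.016·0.3333) = 0.9947
N(d₁) = N(-0.62) = 0.2676;  N(d₂) = N(-0.76) = 0.2236
C = 450·0.9805·0.2676 − 490·0.9947·0.2236 = 118.0718 − 108.9833 = 9.0885

£9.09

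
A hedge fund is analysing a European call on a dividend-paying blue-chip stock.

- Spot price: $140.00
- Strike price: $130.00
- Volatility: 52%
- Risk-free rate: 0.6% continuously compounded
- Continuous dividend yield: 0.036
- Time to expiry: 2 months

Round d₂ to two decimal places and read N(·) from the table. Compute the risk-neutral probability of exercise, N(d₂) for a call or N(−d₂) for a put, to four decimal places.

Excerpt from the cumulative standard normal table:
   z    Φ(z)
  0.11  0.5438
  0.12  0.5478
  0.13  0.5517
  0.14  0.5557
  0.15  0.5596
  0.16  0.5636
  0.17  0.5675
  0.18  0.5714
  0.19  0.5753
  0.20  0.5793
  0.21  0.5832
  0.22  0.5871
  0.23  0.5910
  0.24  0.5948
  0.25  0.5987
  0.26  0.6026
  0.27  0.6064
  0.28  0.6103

0.5871

σ√T = 0.52 × 0.4082 = 0.2123
ln(S/K) + (r − q + σ²/2)T = ln(140/130) + (0.006 − 0.036 + 0.52²/2)·0.1667 = 0.0741 + 0.0175 = 0.0916
d₁ = 0.0916 / 0.2123 = 0.4317 ⇒ 0.43
d₂ = d₁ − σ√T = 0.4317 − 0.2123 = 0.2194 ⇒ 0.22
Pr(exercise) under Q = N(d₂) = 0.5871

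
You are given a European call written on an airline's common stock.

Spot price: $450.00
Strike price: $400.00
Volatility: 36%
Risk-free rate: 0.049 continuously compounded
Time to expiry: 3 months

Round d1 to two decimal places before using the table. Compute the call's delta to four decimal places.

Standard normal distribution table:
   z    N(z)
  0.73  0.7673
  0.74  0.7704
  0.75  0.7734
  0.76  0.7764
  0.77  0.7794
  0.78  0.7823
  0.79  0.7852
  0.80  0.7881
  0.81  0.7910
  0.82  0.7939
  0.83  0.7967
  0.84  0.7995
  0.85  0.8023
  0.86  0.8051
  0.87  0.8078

0.7910

T = 0.25;  σ√T = 0.1800
d₁ = [ln(450/400) + (0.049 + 0.36²/2)·0.25] / 0.1800 = [0.1178 + 0.0284] / 0.1800 = 0.8124 → 0.81
N(d₁) = N(0.81) = 0.7910
Δ_call = N(d₁) = 0.7910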